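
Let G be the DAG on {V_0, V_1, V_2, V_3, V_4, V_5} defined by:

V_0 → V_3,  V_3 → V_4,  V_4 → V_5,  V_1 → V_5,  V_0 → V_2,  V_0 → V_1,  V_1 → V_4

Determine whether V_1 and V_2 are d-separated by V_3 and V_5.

There are 3 undirected paths between V_1 and V_2; checking each against the conditioning set {V_3, V_5}:
  1. V_1 → V_5 ← V_4 ← V_3 ← V_0 → V_2 — V_5:collider[open]; V_4:chain[open]; V_3:chain[blocks]; V_0:fork[open] ⇒ blocked
  2. V_1 ← V_0 → V_2 — V_0:fork[open] ⇒ active
  3. V_1 → V_4 ← V_3 ← V_0 → V_2 — V_4:collider[open]; V_3:chain[blocks]; V_0:fork[open] ⇒ blocked
At least one path is unblocked, so d-separation fails.

No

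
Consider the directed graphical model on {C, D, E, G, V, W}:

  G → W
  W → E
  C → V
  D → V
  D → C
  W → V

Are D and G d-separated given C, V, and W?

Yes

There are 2 undirected paths between D and G; checking each against the conditioning set {C, V, W}:
  1. D → V ← W ← G — V:collider[open]; W:chain[blocks] ⇒ blocked
  2. D → C → V ← W ← G — C:chain[blocks]; V:collider[open]; W:chain[blocks] ⇒ blocked
Since every path is blocked, d-separation holds.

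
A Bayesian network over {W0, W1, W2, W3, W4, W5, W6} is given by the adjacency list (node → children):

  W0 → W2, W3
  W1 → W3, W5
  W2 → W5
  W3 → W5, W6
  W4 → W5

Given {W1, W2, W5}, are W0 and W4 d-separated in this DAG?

No

There are 3 undirected paths between W0 and W4; checking each against the conditioning set {W1, W2, W5}:
  1. W0 → W3 ← W1 → W5 ← W4 — W3:collider[open]; W1:fork[blocks]; W5:collider[open] ⇒ blocked
  2. W0 → W3 → W5 ← W4 — W3:chain[open]; W5:collider[open] ⇒ active
  3. W0 → W2 → W5 ← W4 — W2:chain[blocks]; W5:collider[open] ⇒ blocked
At least one path is unblocked, so d-separation fails.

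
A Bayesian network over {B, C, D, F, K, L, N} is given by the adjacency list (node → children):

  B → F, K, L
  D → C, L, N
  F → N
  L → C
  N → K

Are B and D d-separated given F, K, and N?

We examine all 4 paths between B and D:
Path 1: B → F → N ← D
  F is a chain here and F is conditioned on, so the path is blocked at F.
Path 2: B → K ← N ← D
  N is a chain here and N is conditioned on, so the path is blocked at N.
Path 3: B → L → C ← D
  C is a collider here and neither C nor any of its descendants is conditioned on, so the collider stays closed — the path is blocked at C.
Path 4: B → L ← D
  L is a collider here and neither L nor any of its descendants is conditioned on, so the collider stays closed — the path is blocked at L.
Every path is blocked, so B and D are d-separated given {F, K, N}.

Yes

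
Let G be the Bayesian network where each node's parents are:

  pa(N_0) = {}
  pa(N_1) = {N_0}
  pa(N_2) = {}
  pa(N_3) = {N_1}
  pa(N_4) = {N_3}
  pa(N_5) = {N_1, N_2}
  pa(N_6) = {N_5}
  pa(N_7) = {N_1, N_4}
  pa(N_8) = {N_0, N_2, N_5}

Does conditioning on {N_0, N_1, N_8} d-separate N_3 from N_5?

We examine all 6 paths between N_3 and N_5:
  1. N_3 ← N_1 → N_5 — N_1:fork[blocks] ⇒ blocked
  2. N_3 ← N_1 ← N_0 → N_8 ← N_2 → N_5 — N_1:chain[blocks]; N_0:fork[blocks]; N_8:collider[open]; N_2:fork[open] ⇒ blocked
  3. N_3 ← N_1 ← N_0 → N_8 ← N_5 — N_1:chain[blocks]; N_0:fork[blocks]; N_8:collider[open] ⇒ blocked
  4. N_3 → N_4 → N_7 ← N_1 → N_5 — N_4:chain[open]; N_7:collider[blocks]; N_1:fork[blocks] ⇒ blocked
  5. N_3 → N_4 → N_7 ← N_1 ← N_0 → N_8 ← N_2 → N_5 — N_4:chain[open]; N_7:collider[blocks]; N_1:chain[blocks]; N_0:fork[blocks]; N_8:collider[open]; N_2:fork[open] ⇒ blocked
  6. N_3 → N_4 → N_7 ← N_1 ← N_0 → N_8 ← N_5 — N_4:chain[open]; N_7:collider[blocks]; N_1:chain[blocks]; N_0:fork[blocks]; N_8:collider[open] ⇒ blocked
Since every path is blocked, d-separation holds.

Yes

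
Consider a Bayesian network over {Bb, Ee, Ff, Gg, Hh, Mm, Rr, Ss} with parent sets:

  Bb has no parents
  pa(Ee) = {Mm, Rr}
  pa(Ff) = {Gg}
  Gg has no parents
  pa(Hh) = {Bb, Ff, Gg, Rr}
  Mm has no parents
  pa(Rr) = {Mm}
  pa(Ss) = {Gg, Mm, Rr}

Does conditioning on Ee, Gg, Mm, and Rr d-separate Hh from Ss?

Yes

5 paths connect Hh and Ss; each must be blocked for d-separation to hold:
Path 1: Hh ← Rr → Ee ← Mm → Ss
  Rr is a fork here and Rr is conditioned on, so the path is blocked at Rr.
Path 2: Hh ← Rr → Ss
  Rr is a fork here and Rr is conditioned on, so the path is blocked at Rr.
Path 3: Hh ← Rr ← Mm → Ss
  Rr is a chain here and Rr is conditioned on, so the path is blocked at Rr.
Path 4: Hh ← Gg → Ss
  Gg is a fork here and Gg is conditioned on, so the path is blocked at Gg.
Path 5: Hh ← Ff ← Gg → Ss
  Gg is a fork here and Gg is conditioned on, so the path is blocked at Gg.
Every path is blocked, so Hh and Ss are d-separated given {Ee, Gg, Mm, Rr}.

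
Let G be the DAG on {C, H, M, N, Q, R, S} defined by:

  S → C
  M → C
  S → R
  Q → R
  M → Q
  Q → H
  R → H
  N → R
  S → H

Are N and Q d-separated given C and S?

5 paths connect N and Q; each must be blocked for d-separation to hold:
  1. N → R ← Q — R:collider[blocks] ⇒ blocked
  2. N → R → H ← Q — R:chain[open]; H:collider[blocks] ⇒ blocked
  3. N → R → H ← S → C ← M → Q — R:chain[open]; H:collider[blocks]; S:fork[blocks]; C:collider[open]; M:fork[open] ⇒ blocked
  4. N → R ← S → H ← Q — R:collider[blocks]; S:fork[blocks]; H:collider[blocks] ⇒ blocked
  5. N → R ← S → C ← M → Q — R:collider[blocks]; S:fork[blocks]; C:collider[open]; M:fork[open] ⇒ blocked
All paths are blocked; N ⊥ Q | {C, S} holds.

Yes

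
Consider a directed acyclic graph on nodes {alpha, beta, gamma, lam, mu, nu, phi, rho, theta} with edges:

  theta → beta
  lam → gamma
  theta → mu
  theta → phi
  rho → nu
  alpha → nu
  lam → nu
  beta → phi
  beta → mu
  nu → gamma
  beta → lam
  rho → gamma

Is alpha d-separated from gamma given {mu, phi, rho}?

No

Enumerating the 3 paths from alpha to gamma and testing each for blocking by {mu, phi, rho}:
Path 1: alpha → nu ← rho → gamma
  nu is a collider here and neither nu nor any of its descendants is conditioned on, so the collider stays closed — the path is blocked at nu.
Path 2: alpha → nu ← lam → gamma
  nu is a collider here and neither nu nor any of its descendants is conditioned on, so the collider stays closed — the path is blocked at nu.
Path 3: alpha → nu → gamma
  nu is a chain and nu is not conditioned on — no node blocks this path, so it is active.
Because an active path exists, alpha and gamma are not d-separated.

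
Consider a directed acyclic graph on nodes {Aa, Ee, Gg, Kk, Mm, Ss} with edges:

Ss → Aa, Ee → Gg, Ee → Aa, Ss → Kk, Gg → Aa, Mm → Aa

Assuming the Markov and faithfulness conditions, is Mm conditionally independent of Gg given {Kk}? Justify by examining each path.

Yes — Mm and Gg are d-separated given {Kk}.

We examine all 2 paths between Mm and Gg:
Path 1: Mm → Aa ← Ee → Gg
  Aa is a collider here and neither Aa nor any of its descendants is conditioned on, so the collider stays closed — the path is blocked at Aa.
Path 2: Mm → Aa ← Gg
  Aa is a collider here and neither Aa nor any of its descendants is conditioned on, so the collider stays closed — the path is blocked at Aa.
Since every path is blocked, d-separation holds.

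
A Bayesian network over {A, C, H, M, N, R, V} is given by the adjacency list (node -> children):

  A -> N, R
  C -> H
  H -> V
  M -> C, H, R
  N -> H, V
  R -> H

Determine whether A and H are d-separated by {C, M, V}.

No

5 paths connect A and H; each must be blocked for d-separation to hold:
Path 1: A → R ← M → C → H
  M is a fork here and M is conditioned on, so the path is blocked at M.
Path 2: A → R ← M → H
  M is a fork here and M is conditioned on, so the path is blocked at M.
Path 3: A → R → H
  R is a chain and R is not conditioned on — no node blocks this path, so it is active.
Path 4: A → N → H
  N is a chain and N is not conditioned on — no node blocks this path, so it is active.
Path 5: A → N → V ← H
  N is a chain and N is not conditioned on; V is a collider and V is conditioned on, which opens it — no node blocks this path, so it is active.
Because an active path exists, A and H are not d-separated.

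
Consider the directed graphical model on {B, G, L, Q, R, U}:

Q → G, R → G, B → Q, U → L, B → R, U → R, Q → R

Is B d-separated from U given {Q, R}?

Enumerating the 3 paths from B to U and testing each for blocking by {Q, R}:
Path 1: B → R ← U
  R is a collider and R is conditioned on, which opens it — no node blocks this path, so it is active.
Path 2: B → Q → R ← U
  Q is a chain here and Q is conditioned on, so the path is blocked at Q.
Path 3: B → Q → G ← R ← U
  Q is a chain here and Q is conditioned on, so the path is blocked at Q.
Because an active path exists, B and U are not d-separated.

No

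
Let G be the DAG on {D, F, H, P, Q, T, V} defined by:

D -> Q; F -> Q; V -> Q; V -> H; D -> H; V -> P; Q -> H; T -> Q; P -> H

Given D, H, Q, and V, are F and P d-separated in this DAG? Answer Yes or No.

Yes — F and P are d-separated given {D, H, Q, V}.

Enumerating the 6 paths from F to P and testing each for blocking by {D, H, Q, V}:
  1. F → Q ← V → P — Q:collider[open]; V:fork[blocks] ⇒ blocked
  2. F → Q ← V → H ← P — Q:collider[open]; V:fork[blocks]; H:collider[open] ⇒ blocked
  3. F → Q ← D → H ← V → P — Q:collider[open]; D:fork[blocks]; H:collider[open]; V:fork[blocks] ⇒ blocked
  4. F → Q ← D → H ← P — Q:collider[open]; D:fork[blocks]; H:collider[open] ⇒ blocked
  5. F → Q → H ← V → P — Q:chain[blocks]; H:collider[open]; V:fork[blocks] ⇒ blocked
  6. F → Q → H ← P — Q:chain[blocks]; H:collider[open] ⇒ blocked
Since every path is blocked, d-separation holds.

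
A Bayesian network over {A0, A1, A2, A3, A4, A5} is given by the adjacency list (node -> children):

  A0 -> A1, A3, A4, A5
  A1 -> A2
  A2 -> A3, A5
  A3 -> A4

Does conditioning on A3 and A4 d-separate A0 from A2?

No — A0 and A2 are not d-separated given {A3, A4}.

We examine all 4 paths between A0 and A2:
  1. A0 → A3 ← A2 — A3:collider[open] ⇒ active
  2. A0 → A1 → A2 — A1:chain[open] ⇒ active
  3. A0 → A5 ← A2 — A5:collider[blocks] ⇒ blocked
  4. A0 → A4 ← A3 ← A2 — A4:collider[open]; A3:chain[blocks] ⇒ blocked
Since the path A0 → A3 ← A2 is active, A0 and A2 are not d-separated given {A3, A4}.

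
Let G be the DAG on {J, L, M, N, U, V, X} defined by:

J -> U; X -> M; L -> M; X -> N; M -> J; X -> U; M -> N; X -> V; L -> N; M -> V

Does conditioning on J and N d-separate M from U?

No — M and U are not d-separated given {J, N}.

There are 5 undirected paths between M and U; checking each against the conditioning set {J, N}:
Path 1: M → J → U
  J is a chain here and J is conditioned on, so the path is blocked at J.
Path 2: M ← X → U
  X is a fork and X is not conditioned on — no node blocks this path, so it is active.
Path 3: M → V ← X → U
  V is a collider here and neither V nor any of its descendants is conditioned on, so the collider stays closed — the path is blocked at V.
Path 4: M ← L → N ← X → U
  L is a fork and L is not conditioned on; N is a collider and N is conditioned on, which opens it; X is a fork and X is not conditioned on — no node blocks this path, so it is active.
Path 5: M → N ← X → U
  N is a collider and N is conditioned on, which opens it; X is a fork and X is not conditioned on — no node blocks this path, so it is active.
At least one path is unblocked, so d-separation fails.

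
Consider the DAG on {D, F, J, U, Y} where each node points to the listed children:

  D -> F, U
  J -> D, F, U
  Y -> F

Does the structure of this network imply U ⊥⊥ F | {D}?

Enumerating the 4 paths from U to F and testing each for blocking by {D}:
Path 1: U ← J → F
  J is a fork and J is not conditioned on — no node blocks this path, so it is active.
Path 2: U ← J → D → F
  D is a chain here and D is conditioned on, so the path is blocked at D.
Path 3: U ← D ← J → F
  D is a chain here and D is conditioned on, so the path is blocked at D.
Path 4: U ← D → F
  D is a fork here and D is conditioned on, so the path is blocked at D.
At least one path is unblocked, so d-separation fails.

No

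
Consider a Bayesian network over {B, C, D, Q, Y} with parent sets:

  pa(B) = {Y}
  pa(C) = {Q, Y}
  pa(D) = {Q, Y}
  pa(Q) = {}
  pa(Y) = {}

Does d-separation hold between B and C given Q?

2 paths connect B and C; each must be blocked for d-separation to hold:
  1. B ← Y → C — Y:fork[open] ⇒ active
  2. B ← Y → D ← Q → C — Y:fork[open]; D:collider[blocks]; Q:fork[blocks] ⇒ blocked
Because an active path exists, B and C are not d-separated.

No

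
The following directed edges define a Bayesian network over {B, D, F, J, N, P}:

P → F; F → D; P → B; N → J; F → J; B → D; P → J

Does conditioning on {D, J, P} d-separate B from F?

No

Enumerating the 3 paths from B to F and testing each for blocking by {D, J, P}:
  1. B ← P → J ← F — P:fork[blocks]; J:collider[open] ⇒ blocked
  2. B ← P → F — P:fork[blocks] ⇒ blocked
  3. B → D ← F — D:collider[open] ⇒ active
Because an active path exists, B and F are not d-separated.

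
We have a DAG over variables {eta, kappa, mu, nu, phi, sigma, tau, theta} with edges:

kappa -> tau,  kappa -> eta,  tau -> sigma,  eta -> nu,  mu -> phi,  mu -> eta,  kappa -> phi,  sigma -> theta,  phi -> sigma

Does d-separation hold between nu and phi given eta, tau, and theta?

Enumerating the 3 paths from nu to phi and testing each for blocking by {eta, tau, theta}:
Path 1: nu ← eta ← mu → phi
  eta is a chain here and eta is conditioned on, so the path is blocked at eta.
Path 2: nu ← eta ← kappa → phi
  eta is a chain here and eta is conditioned on, so the path is blocked at eta.
Path 3: nu ← eta ← kappa → tau → sigma ← phi
  eta is a chain here and eta is conditioned on, so the path is blocked at eta.
Every path is blocked, so nu and phi are d-separated given {eta, tau, theta}.

Yes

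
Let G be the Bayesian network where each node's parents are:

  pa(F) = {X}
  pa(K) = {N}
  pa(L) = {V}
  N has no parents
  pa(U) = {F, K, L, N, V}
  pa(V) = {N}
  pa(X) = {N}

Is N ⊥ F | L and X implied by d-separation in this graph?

Yes

There are 5 undirected paths between N and F; checking each against the conditioning set {L, X}:
  1. N → V → L → U ← F — V:chain[open]; L:chain[blocks]; U:collider[blocks] ⇒ blocked
  2. N → V → U ← F — V:chain[open]; U:collider[blocks] ⇒ blocked
  3. N → X → F — X:chain[blocks] ⇒ blocked
  4. N → U ← F — U:collider[blocks] ⇒ blocked
  5. N → K → U ← F — K:chain[open]; U:collider[blocks] ⇒ blocked
Every path is blocked, so N and F are d-separated given {L, X}.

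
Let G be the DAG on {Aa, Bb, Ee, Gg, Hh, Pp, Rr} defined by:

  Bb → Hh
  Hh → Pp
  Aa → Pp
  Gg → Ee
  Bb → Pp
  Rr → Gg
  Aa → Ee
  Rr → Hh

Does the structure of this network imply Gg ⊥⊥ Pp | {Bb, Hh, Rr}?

Yes — Gg and Pp are d-separated given {Bb, Hh, Rr}.

We examine all 3 paths between Gg and Pp:
  1. Gg → Ee ← Aa → Pp — Ee:collider[blocks]; Aa:fork[open] ⇒ blocked
  2. Gg ← Rr → Hh → Pp — Rr:fork[blocks]; Hh:chain[blocks] ⇒ blocked
  3. Gg ← Rr → Hh ← Bb → Pp — Rr:fork[blocks]; Hh:collider[open]; Bb:fork[blocks] ⇒ blocked
All paths are blocked; Gg ⊥ Pp | {Bb, Hh, Rr} holds.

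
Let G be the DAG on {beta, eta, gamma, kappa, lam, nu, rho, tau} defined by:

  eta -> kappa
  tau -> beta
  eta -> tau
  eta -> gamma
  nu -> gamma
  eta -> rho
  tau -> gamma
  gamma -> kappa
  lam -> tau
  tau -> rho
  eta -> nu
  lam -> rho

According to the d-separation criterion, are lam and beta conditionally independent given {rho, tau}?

Yes

We examine all 6 paths between lam and beta:
  1. lam → tau → beta — tau:chain[blocks] ⇒ blocked
  2. lam → rho ← eta → tau → beta — rho:collider[open]; eta:fork[open]; tau:chain[blocks] ⇒ blocked
  3. lam → rho ← eta → gamma ← tau → beta — rho:collider[open]; eta:fork[open]; gamma:collider[blocks]; tau:fork[blocks] ⇒ blocked
  4. lam → rho ← eta → kappa ← gamma ← tau → beta — rho:collider[open]; eta:fork[open]; kappa:collider[blocks]; gamma:chain[open]; tau:fork[blocks] ⇒ blocked
  5. lam → rho ← eta → nu → gamma ← tau → beta — rho:collider[open]; eta:fork[open]; nu:chain[open]; gamma:collider[blocks]; tau:fork[blocks] ⇒ blocked
  6. lam → rho ← tau → beta — rho:collider[open]; tau:fork[blocks] ⇒ blocked
Since every path is blocked, d-separation holds.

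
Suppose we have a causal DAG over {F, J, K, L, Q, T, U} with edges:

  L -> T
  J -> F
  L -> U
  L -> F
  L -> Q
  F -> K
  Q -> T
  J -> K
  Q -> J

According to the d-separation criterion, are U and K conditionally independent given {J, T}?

No

Enumerating the 6 paths from U to K and testing each for blocking by {J, T}:
Path 1: U ← L → T ← Q → J → K
  J is a chain here and J is conditioned on, so the path is blocked at J.
Path 2: U ← L → T ← Q → J → F → K
  J is a chain here and J is conditioned on, so the path is blocked at J.
Path 3: U ← L → Q → J → K
  J is a chain here and J is conditioned on, so the path is blocked at J.
Path 4: U ← L → Q → J → F → K
  J is a chain here and J is conditioned on, so the path is blocked at J.
Path 5: U ← L → F → K
  L is a fork and L is not conditioned on; F is a chain and F is not conditioned on — no node blocks this path, so it is active.
Path 6: U ← L → F ← J → K
  F is a collider here and neither F nor any of its descendants is conditioned on, so the collider stays closed — the path is blocked at F.
Because an active path exists, U and K are not d-separated.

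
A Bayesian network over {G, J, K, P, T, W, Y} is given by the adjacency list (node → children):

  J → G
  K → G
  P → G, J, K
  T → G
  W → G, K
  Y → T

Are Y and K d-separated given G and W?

No

We examine all 4 paths between Y and K:
Path 1: Y → T → G ← K
  T is a chain and T is not conditioned on; G is a collider and G is conditioned on, which opens it — no node blocks this path, so it is active.
Path 2: Y → T → G ← P → K
  T is a chain and T is not conditioned on; G is a collider and G is conditioned on, which opens it; P is a fork and P is not conditioned on — no node blocks this path, so it is active.
Path 3: Y → T → G ← J ← P → K
  T is a chain and T is not conditioned on; G is a collider and G is conditioned on, which opens it; J is a chain and J is not conditioned on; P is a fork and P is not conditioned on — no node blocks this path, so it is active.
Path 4: Y → T → G ← W → K
  W is a fork here and W is conditioned on, so the path is blocked at W.
Since the path Y → T → G ← K is active, Y and K are not d-separated given {G, W}.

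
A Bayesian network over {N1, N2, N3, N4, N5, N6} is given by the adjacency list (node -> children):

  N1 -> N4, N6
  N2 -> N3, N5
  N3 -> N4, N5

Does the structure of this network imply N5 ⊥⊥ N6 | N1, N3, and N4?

There are 2 undirected paths between N5 and N6; checking each against the conditioning set {N1, N3, N4}:
Path 1: N5 ← N3 → N4 ← N1 → N6
  N3 is a fork here and N3 is conditioned on, so the path is blocked at N3.
Path 2: N5 ← N2 → N3 → N4 ← N1 → N6
  N3 is a chain here and N3 is conditioned on, so the path is blocked at N3.
All paths are blocked; N5 ⊥ N6 | {N1, N3, N4} holds.

Yes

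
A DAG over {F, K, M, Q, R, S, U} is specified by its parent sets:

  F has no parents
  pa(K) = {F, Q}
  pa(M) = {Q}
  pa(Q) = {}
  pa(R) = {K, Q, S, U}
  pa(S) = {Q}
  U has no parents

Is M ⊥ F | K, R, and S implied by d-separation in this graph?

We examine all 3 paths between M and F:
Path 1: M ← Q → S → R ← K ← F
  S is a chain here and S is conditioned on, so the path is blocked at S.
Path 2: M ← Q → R ← K ← F
  K is a chain here and K is conditioned on, so the path is blocked at K.
Path 3: M ← Q → K ← F
  Q is a fork and Q is not conditioned on; K is a collider and K is conditioned on, which opens it — no node blocks this path, so it is active.
At least one path is unblocked, so d-separation fails.

No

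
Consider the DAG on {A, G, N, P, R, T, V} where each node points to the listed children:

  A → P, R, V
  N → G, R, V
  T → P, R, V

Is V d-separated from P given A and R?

We examine all 6 paths between V and P:
  1. V ← N → R ← T → P — N:fork[open]; R:collider[open]; T:fork[open] ⇒ active
  2. V ← N → R ← A → P — N:fork[open]; R:collider[open]; A:fork[blocks] ⇒ blocked
  3. V ← T → P — T:fork[open] ⇒ active
  4. V ← T → R ← A → P — T:fork[open]; R:collider[open]; A:fork[blocks] ⇒ blocked
  5. V ← A → P — A:fork[blocks] ⇒ blocked
  6. V ← A → R ← T → P — A:fork[blocks]; R:collider[open]; T:fork[open] ⇒ blocked
Because an active path exists, V and P are not d-separated.

No — V and P are not d-separated given {A, R}.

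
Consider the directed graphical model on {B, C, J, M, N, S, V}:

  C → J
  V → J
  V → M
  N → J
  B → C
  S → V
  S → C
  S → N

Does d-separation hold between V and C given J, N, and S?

No — V and C are not d-separated given {J, N, S}.

4 paths connect V and C; each must be blocked for d-separation to hold:
  1. V → J ← C — J:collider[open] ⇒ active
  2. V → J ← N ← S → C — J:collider[open]; N:chain[blocks]; S:fork[blocks] ⇒ blocked
  3. V ← S → C — S:fork[blocks] ⇒ blocked
  4. V ← S → N → J ← C — S:fork[blocks]; N:chain[blocks]; J:collider[open] ⇒ blocked
Because an active path exists, V and C are not d-separated.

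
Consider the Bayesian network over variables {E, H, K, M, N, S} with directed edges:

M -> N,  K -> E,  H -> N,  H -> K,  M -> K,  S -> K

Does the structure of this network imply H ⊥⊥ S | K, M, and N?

2 paths connect H and S; each must be blocked for d-separation to hold:
Path 1: H → N ← M → K ← S
  M is a fork here and M is conditioned on, so the path is blocked at M.
Path 2: H → K ← S
  K is a collider and K is conditioned on, which opens it — no node blocks this path, so it is active.
Because an active path exists, H and S are not d-separated.

No — H and S are not d-separated given {K, M, N}.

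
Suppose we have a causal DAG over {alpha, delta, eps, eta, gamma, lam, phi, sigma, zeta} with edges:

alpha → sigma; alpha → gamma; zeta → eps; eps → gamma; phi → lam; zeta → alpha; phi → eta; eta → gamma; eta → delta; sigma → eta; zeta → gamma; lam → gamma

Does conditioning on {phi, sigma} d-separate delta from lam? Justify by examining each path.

Yes

Enumerating the 5 paths from delta to lam and testing each for blocking by {phi, sigma}:
Path 1: delta ← eta ← sigma ← alpha ← zeta → eps → gamma ← lam
  sigma is a chain here and sigma is conditioned on, so the path is blocked at sigma.
Path 2: delta ← eta ← sigma ← alpha ← zeta → gamma ← lam
  sigma is a chain here and sigma is conditioned on, so the path is blocked at sigma.
Path 3: delta ← eta ← sigma ← alpha → gamma ← lam
  sigma is a chain here and sigma is conditioned on, so the path is blocked at sigma.
Path 4: delta ← eta → gamma ← lam
  gamma is a collider here and neither gamma nor any of its descendants is conditioned on, so the collider stays closed — the path is blocked at gamma.
Path 5: delta ← eta ← phi → lam
  phi is a fork here and phi is conditioned on, so the path is blocked at phi.
Since every path is blocked, d-separation holds.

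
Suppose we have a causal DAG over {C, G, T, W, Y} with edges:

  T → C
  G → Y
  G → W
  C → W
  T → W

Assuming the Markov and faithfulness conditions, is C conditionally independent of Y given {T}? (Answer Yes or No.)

Yes

Enumerating the 2 paths from C to Y and testing each for blocking by {T}:
Path 1: C ← T → W ← G → Y
  T is a fork here and T is conditioned on, so the path is blocked at T.
Path 2: C → W ← G → Y
  W is a collider here and neither W nor any of its descendants is conditioned on, so the collider stays closed — the path is blocked at W.
Every path is blocked, so C and Y are d-separated given {T}.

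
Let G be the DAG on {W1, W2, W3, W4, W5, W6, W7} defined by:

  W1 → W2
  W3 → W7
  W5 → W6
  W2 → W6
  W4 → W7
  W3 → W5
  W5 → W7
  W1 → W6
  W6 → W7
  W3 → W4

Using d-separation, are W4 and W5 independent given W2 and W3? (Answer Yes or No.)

Yes — W4 and W5 are d-separated given {W2, W3}.

Enumerating the 6 paths from W4 to W5 and testing each for blocking by {W2, W3}:
Path 1: W4 → W7 ← W6 ← W5
  W7 is a collider here and neither W7 nor any of its descendants is conditioned on, so the collider stays closed — the path is blocked at W7.
Path 2: W4 → W7 ← W3 → W5
  W7 is a collider here and neither W7 nor any of its descendants is conditioned on, so the collider stays closed — the path is blocked at W7.
Path 3: W4 → W7 ← W5
  W7 is a collider here and neither W7 nor any of its descendants is conditioned on, so the collider stays closed — the path is blocked at W7.
Path 4: W4 ← W3 → W7 ← W6 ← W5
  W3 is a fork here and W3 is conditioned on, so the path is blocked at W3.
Path 5: W4 ← W3 → W7 ← W5
  W3 is a fork here and W3 is conditioned on, so the path is blocked at W3.
Path 6: W4 ← W3 → W5
  W3 is a fork here and W3 is conditioned on, so the path is blocked at W3.
Every path is blocked, so W4 and W5 are d-separated given {W2, W3}.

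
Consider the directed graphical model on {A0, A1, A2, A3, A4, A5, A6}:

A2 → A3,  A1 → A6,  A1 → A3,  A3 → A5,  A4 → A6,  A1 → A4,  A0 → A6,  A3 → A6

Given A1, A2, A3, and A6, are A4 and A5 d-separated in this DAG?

Enumerating the 4 paths from A4 to A5 and testing each for blocking by {A1, A2, A3, A6}:
Path 1: A4 ← A1 → A3 → A5
  A1 is a fork here and A1 is conditioned on, so the path is blocked at A1.
Path 2: A4 ← A1 → A6 ← A3 → A5
  A1 is a fork here and A1 is conditioned on, so the path is blocked at A1.
Path 3: A4 → A6 ← A1 → A3 → A5
  A1 is a fork here and A1 is conditioned on, so the path is blocked at A1.
Path 4: A4 → A6 ← A3 → A5
  A3 is a fork here and A3 is conditioned on, so the path is blocked at A3.
All paths are blocked; A4 ⊥ A5 | {A1, A2, A3, A6} holds.

Yes — A4 and A5 are d-separated given {A1, A2, A3, A6}.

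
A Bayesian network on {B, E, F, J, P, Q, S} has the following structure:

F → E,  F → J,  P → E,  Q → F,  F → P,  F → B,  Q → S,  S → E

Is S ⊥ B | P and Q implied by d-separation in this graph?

Yes

We examine all 3 paths between S and B:
Path 1: S → E ← P ← F → B
  E is a collider here and neither E nor any of its descendants is conditioned on, so the collider stays closed — the path is blocked at E.
Path 2: S → E ← F → B
  E is a collider here and neither E nor any of its descendants is conditioned on, so the collider stays closed — the path is blocked at E.
Path 3: S ← Q → F → B
  Q is a fork here and Q is conditioned on, so the path is blocked at Q.
All paths are blocked; S ⊥ B | {P, Q} holds.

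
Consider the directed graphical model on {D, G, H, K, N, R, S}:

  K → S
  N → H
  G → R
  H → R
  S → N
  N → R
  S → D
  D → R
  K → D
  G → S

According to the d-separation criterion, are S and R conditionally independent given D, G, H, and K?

There are 5 undirected paths between S and R; checking each against the conditioning set {D, G, H, K}:
Path 1: S ← G → R
  G is a fork here and G is conditioned on, so the path is blocked at G.
Path 2: S → D → R
  D is a chain here and D is conditioned on, so the path is blocked at D.
Path 3: S → N → R
  N is a chain and N is not conditioned on — no node blocks this path, so it is active.
Path 4: S → N → H → R
  H is a chain here and H is conditioned on, so the path is blocked at H.
Path 5: S ← K → D → R
  K is a fork here and K is conditioned on, so the path is blocked at K.
At least one path is unblocked, so d-separation fails.

No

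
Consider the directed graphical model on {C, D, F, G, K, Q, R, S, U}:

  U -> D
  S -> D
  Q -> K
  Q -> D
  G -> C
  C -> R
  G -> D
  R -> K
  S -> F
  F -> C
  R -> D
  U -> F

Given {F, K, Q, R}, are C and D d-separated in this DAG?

No

There are 5 undirected paths between C and D; checking each against the conditioning set {F, K, Q, R}:
Path 1: C ← F ← S → D
  F is a chain here and F is conditioned on, so the path is blocked at F.
Path 2: C ← F ← U → D
  F is a chain here and F is conditioned on, so the path is blocked at F.
Path 3: C → R → K ← Q → D
  R is a chain here and R is conditioned on, so the path is blocked at R.
Path 4: C → R → D
  R is a chain here and R is conditioned on, so the path is blocked at R.
Path 5: C ← G → D
  G is a fork and G is not conditioned on — no node blocks this path, so it is active.
Because an active path exists, C and D are not d-separated.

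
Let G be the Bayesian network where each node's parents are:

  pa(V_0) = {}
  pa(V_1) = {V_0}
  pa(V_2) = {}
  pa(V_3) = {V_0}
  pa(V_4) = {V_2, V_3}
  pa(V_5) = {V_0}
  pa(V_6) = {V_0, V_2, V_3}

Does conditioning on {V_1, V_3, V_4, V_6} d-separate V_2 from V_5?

Enumerating the 4 paths from V_2 to V_5 and testing each for blocking by {V_1, V_3, V_4, V_6}:
  1. V_2 → V_4 ← V_3 ← V_0 → V_5 — V_4:collider[open]; V_3:chain[blocks]; V_0:fork[open] ⇒ blocked
  2. V_2 → V_4 ← V_3 → V_6 ← V_0 → V_5 — V_4:collider[open]; V_3:fork[blocks]; V_6:collider[open]; V_0:fork[open] ⇒ blocked
  3. V_2 → V_6 ← V_0 → V_5 — V_6:collider[open]; V_0:fork[open] ⇒ active
  4. V_2 → V_6 ← V_3 ← V_0 → V_5 — V_6:collider[open]; V_3:chain[blocks]; V_0:fork[open] ⇒ blocked
Because an active path exists, V_2 and V_5 are not d-separated.

No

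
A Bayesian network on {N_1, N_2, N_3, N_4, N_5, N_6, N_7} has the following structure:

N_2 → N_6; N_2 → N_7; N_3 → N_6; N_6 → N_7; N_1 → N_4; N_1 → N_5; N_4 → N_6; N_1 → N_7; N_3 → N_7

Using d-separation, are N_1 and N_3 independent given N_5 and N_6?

No — N_1 and N_3 are not d-separated given {N_5, N_6}.

6 paths connect N_1 and N_3; each must be blocked for d-separation to hold:
Path 1: N_1 → N_7 ← N_2 → N_6 ← N_3
  N_7 is a collider here and neither N_7 nor any of its descendants is conditioned on, so the collider stays closed — the path is blocked at N_7.
Path 2: N_1 → N_7 ← N_6 ← N_3
  N_7 is a collider here and neither N_7 nor any of its descendants is conditioned on, so the collider stays closed — the path is blocked at N_7.
Path 3: N_1 → N_7 ← N_3
  N_7 is a collider here and neither N_7 nor any of its descendants is conditioned on, so the collider stays closed — the path is blocked at N_7.
Path 4: N_1 → N_4 → N_6 → N_7 ← N_3
  N_6 is a chain here and N_6 is conditioned on, so the path is blocked at N_6.
Path 5: N_1 → N_4 → N_6 ← N_2 → N_7 ← N_3
  N_7 is a collider here and neither N_7 nor any of its descendants is conditioned on, so the collider stays closed — the path is blocked at N_7.
Path 6: N_1 → N_4 → N_6 ← N_3
  N_4 is a chain and N_4 is not conditioned on; N_6 is a collider and N_6 is conditioned on, which opens it — no node blocks this path, so it is active.
Since the path N_1 → N_4 → N_6 ← N_3 is active, N_1 and N_3 are not d-separated given {N_5, N_6}.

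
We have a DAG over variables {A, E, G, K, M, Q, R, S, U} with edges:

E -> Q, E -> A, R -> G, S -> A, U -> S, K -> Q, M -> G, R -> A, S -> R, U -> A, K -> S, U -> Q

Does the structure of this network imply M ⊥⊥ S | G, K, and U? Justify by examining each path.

Enumerating the 6 paths from M to S and testing each for blocking by {G, K, U}:
Path 1: M → G ← R ← S
  G is a collider and G is conditioned on, which opens it; R is a chain and R is not conditioned on — no node blocks this path, so it is active.
Path 2: M → G ← R → A ← E → Q ← K → S
  A is a collider here and neither A nor any of its descendants is conditioned on, so the collider stays closed — the path is blocked at A.
Path 3: M → G ← R → A ← E → Q ← U → S
  A is a collider here and neither A nor any of its descendants is conditioned on, so the collider stays closed — the path is blocked at A.
Path 4: M → G ← R → A ← S
  A is a collider here and neither A nor any of its descendants is conditioned on, so the collider stays closed — the path is blocked at A.
Path 5: M → G ← R → A ← U → S
  A is a collider here and neither A nor any of its descendants is conditioned on, so the collider stays closed — the path is blocked at A.
Path 6: M → G ← R → A ← U → Q ← K → S
  A is a collider here and neither A nor any of its descendants is conditioned on, so the collider stays closed — the path is blocked at A.
Since the path M → G ← R ← S is active, M and S are not d-separated given {G, K, U}.

No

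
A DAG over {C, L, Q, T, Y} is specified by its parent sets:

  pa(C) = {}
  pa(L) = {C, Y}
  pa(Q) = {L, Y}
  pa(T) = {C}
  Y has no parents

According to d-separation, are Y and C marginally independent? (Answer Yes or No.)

Yes

There are 2 undirected paths between Y and C; checking each against the conditioning set ∅:
Path 1: Y → Q ← L ← C
  Q is a collider here and neither Q nor any of its descendants is conditioned on, so the collider stays closed — the path is blocked at Q.
Path 2: Y → L ← C
  L is a collider here and neither L nor any of its descendants is conditioned on, so the collider stays closed — the path is blocked at L.
Every path is blocked, so Y and C are d-separated given ∅.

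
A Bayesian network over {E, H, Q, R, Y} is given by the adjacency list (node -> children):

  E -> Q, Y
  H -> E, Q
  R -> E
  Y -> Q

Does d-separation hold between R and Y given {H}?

Enumerating the 3 paths from R to Y and testing each for blocking by {H}:
Path 1: R → E → Y
  E is a chain and E is not conditioned on — no node blocks this path, so it is active.
Path 2: R → E → Q ← Y
  Q is a collider here and neither Q nor any of its descendants is conditioned on, so the collider stays closed — the path is blocked at Q.
Path 3: R → E ← H → Q ← Y
  E is a collider here and neither E nor any of its descendants is conditioned on, so the collider stays closed — the path is blocked at E.
Because an active path exists, R and Y are not d-separated.

No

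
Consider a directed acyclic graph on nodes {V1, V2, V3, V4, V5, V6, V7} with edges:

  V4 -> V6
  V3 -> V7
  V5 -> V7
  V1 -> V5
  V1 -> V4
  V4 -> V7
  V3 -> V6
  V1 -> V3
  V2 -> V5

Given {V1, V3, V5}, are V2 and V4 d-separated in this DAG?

6 paths connect V2 and V4; each must be blocked for d-separation to hold:
Path 1: V2 → V5 ← V1 → V4
  V1 is a fork here and V1 is conditioned on, so the path is blocked at V1.
Path 2: V2 → V5 ← V1 → V3 → V6 ← V4
  V1 is a fork here and V1 is conditioned on, so the path is blocked at V1.
Path 3: V2 → V5 ← V1 → V3 → V7 ← V4
  V1 is a fork here and V1 is conditioned on, so the path is blocked at V1.
Path 4: V2 → V5 → V7 ← V4
  V5 is a chain here and V5 is conditioned on, so the path is blocked at V5.
Path 5: V2 → V5 → V7 ← V3 → V6 ← V4
  V5 is a chain here and V5 is conditioned on, so the path is blocked at V5.
Path 6: V2 → V5 → V7 ← V3 ← V1 → V4
  V5 is a chain here and V5 is conditioned on, so the path is blocked at V5.
Since every path is blocked, d-separation holds.

Yes — V2 and V4 are d-separated given {V1, V3, V5}.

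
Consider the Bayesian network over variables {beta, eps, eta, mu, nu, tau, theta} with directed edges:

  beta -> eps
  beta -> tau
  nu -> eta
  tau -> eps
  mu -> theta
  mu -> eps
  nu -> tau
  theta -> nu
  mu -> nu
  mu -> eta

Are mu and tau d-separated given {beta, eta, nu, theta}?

Yes — mu and tau are d-separated given {beta, eta, nu, theta}.

There are 5 undirected paths between mu and tau; checking each against the conditioning set {beta, eta, nu, theta}:
  1. mu → eps ← tau — eps:collider[blocks] ⇒ blocked
  2. mu → eps ← beta → tau — eps:collider[blocks]; beta:fork[blocks] ⇒ blocked
  3. mu → eta ← nu → tau — eta:collider[open]; nu:fork[blocks] ⇒ blocked
  4. mu → nu → tau — nu:chain[blocks] ⇒ blocked
  5. mu → theta → nu → tau — theta:chain[blocks]; nu:chain[blocks] ⇒ blocked
Every path is blocked, so mu and tau are d-separated given {beta, eta, nu, theta}.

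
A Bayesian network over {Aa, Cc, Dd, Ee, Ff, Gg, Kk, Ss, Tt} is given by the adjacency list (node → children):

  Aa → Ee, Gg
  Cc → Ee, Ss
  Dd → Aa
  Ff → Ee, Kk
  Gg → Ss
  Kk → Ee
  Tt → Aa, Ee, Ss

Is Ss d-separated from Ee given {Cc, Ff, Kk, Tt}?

We examine all 5 paths between Ss and Ee:
  1. Ss ← Cc → Ee — Cc:fork[blocks] ⇒ blocked
  2. Ss ← Gg ← Aa → Ee — Gg:chain[open]; Aa:fork[open] ⇒ active
  3. Ss ← Gg ← Aa ← Tt → Ee — Gg:chain[open]; Aa:chain[open]; Tt:fork[blocks] ⇒ blocked
  4. Ss ← Tt → Aa → Ee — Tt:fork[blocks]; Aa:chain[open] ⇒ blocked
  5. Ss ← Tt → Ee — Tt:fork[blocks] ⇒ blocked
Since the path Ss ← Gg ← Aa → Ee is active, Ss and Ee are not d-separated given {Cc, Ff, Kk, Tt}.

No — Ss and Ee are not d-separated given {Cc, Ff, Kk, Tt}.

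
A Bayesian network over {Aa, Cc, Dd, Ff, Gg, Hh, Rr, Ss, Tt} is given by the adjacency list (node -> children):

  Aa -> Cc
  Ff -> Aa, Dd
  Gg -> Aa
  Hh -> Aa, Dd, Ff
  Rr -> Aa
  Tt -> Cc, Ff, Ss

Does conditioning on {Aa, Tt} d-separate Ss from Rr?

Yes

We examine all 4 paths between Ss and Rr:
Path 1: Ss ← Tt → Ff ← Hh → Aa ← Rr
  Tt is a fork here and Tt is conditioned on, so the path is blocked at Tt.
Path 2: Ss ← Tt → Ff → Aa ← Rr
  Tt is a fork here and Tt is conditioned on, so the path is blocked at Tt.
Path 3: Ss ← Tt → Ff → Dd ← Hh → Aa ← Rr
  Tt is a fork here and Tt is conditioned on, so the path is blocked at Tt.
Path 4: Ss ← Tt → Cc ← Aa ← Rr
  Tt is a fork here and Tt is conditioned on, so the path is blocked at Tt.
All paths are blocked; Ss ⊥ Rr | {Aa, Tt} holds.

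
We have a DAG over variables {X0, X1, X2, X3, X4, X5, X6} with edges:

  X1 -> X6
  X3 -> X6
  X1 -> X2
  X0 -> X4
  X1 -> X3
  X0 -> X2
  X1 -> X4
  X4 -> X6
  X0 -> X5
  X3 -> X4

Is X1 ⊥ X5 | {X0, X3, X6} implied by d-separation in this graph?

Yes — X1 and X5 are d-separated given {X0, X3, X6}.

Enumerating the 6 paths from X1 to X5 and testing each for blocking by {X0, X3, X6}:
  1. X1 → X3 → X6 ← X4 ← X0 → X5 — X3:chain[blocks]; X6:collider[open]; X4:chain[open]; X0:fork[blocks] ⇒ blocked
  2. X1 → X3 → X4 ← X0 → X5 — X3:chain[blocks]; X4:collider[open]; X0:fork[blocks] ⇒ blocked
  3. X1 → X6 ← X3 → X4 ← X0 → X5 — X6:collider[open]; X3:fork[blocks]; X4:collider[open]; X0:fork[blocks] ⇒ blocked
  4. X1 → X6 ← X4 ← X0 → X5 — X6:collider[open]; X4:chain[open]; X0:fork[blocks] ⇒ blocked
  5. X1 → X2 ← X0 → X5 — X2:collider[blocks]; X0:fork[blocks] ⇒ blocked
  6. X1 → X4 ← X0 → X5 — X4:collider[open]; X0:fork[blocks] ⇒ blocked
Since every path is blocked, d-separation holds.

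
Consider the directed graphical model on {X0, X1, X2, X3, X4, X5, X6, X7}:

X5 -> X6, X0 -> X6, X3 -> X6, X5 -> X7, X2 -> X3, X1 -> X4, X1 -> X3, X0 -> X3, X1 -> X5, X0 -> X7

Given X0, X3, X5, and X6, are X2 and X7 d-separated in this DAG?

Yes — X2 and X7 are d-separated given {X0, X3, X5, X6}.

There are 6 undirected paths between X2 and X7; checking each against the conditioning set {X0, X3, X5, X6}:
Path 1: X2 → X3 ← X1 → X5 → X6 ← X0 → X7
  X5 is a chain here and X5 is conditioned on, so the path is blocked at X5.
Path 2: X2 → X3 ← X1 → X5 → X7
  X5 is a chain here and X5 is conditioned on, so the path is blocked at X5.
Path 3: X2 → X3 ← X0 → X6 ← X5 → X7
  X0 is a fork here and X0 is conditioned on, so the path is blocked at X0.
Path 4: X2 → X3 ← X0 → X7
  X0 is a fork here and X0 is conditioned on, so the path is blocked at X0.
Path 5: X2 → X3 → X6 ← X0 → X7
  X3 is a chain here and X3 is conditioned on, so the path is blocked at X3.
Path 6: X2 → X3 → X6 ← X5 → X7
  X3 is a chain here and X3 is conditioned on, so the path is blocked at X3.
All paths are blocked; X2 ⊥ X7 | {X0, X3, X5, X6} holds.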